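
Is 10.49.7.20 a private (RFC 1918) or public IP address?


RFC 1918 private ranges:
  10.0.0.0/8 (10.0.0.0 - 10.255.255.255)
  172.16.0.0/12 (172.16.0.0 - 172.31.255.255)
  192.168.0.0/16 (192.168.0.0 - 192.168.255.255)
Private (in 10.0.0.0/8)


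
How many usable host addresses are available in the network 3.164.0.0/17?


Host bits = 32 - 17 = 15
Total addresses = 2^15 = 32768
Usable = total - 2 (network and broadcast)
Usable hosts: 32766


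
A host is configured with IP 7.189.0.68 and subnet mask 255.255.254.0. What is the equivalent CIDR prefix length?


Binary: 11111111.11111111.11111110.00000000
Count leading 1s
Prefix: /23


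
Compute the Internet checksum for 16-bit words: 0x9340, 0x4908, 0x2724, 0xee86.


Sum all words (with carry folding):
+ 0x9340 = 0x9340
+ 0x4908 = 0xdc48
+ 0x2724 = 0x036d
+ 0xee86 = 0xf1f3
One's complement: ~0xf1f3
Checksum = 0x0e0c


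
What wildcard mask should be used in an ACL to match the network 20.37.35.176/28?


Subnet mask: 255.255.255.240
Wildcard = 255.255.255.255 - subnet mask
255 - 255 = 0
255 - 255 = 0
255 - 255 = 0
255 - 240 = 15
Wildcard: 0.0.0.15


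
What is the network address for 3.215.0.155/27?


IP:   00000011.11010111.00000000.10011011
Mask: 11111111.11111111.11111111.11100000
AND operation:
Net:  00000011.11010111.00000000.10000000
Network: 3.215.0.128/27


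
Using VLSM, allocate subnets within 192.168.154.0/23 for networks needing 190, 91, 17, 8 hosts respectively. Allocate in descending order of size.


190 hosts -> /24 (254 usable): 192.168.154.0/24
91 hosts -> /25 (126 usable): 192.168.155.0/25
17 hosts -> /27 (30 usable): 192.168.155.128/27
8 hosts -> /28 (14 usable): 192.168.155.160/28
Allocation: 192.168.154.0/24 (190 hosts, 254 usable); 192.168.155.0/25 (91 hosts, 126 usable); 192.168.155.128/27 (17 hosts, 30 usable); 192.168.155.160/28 (8 hosts, 14 usable)


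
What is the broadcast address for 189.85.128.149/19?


Network: 189.85.128.0/19
Host bits = 13
Set all host bits to 1:
Broadcast: 189.85.159.255


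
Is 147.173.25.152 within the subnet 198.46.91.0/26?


Subnet network: 198.46.91.0
Test IP AND mask: 147.173.25.128
No, 147.173.25.152 is not in 198.46.91.0/26


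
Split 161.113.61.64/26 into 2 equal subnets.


New prefix = 26 + 1 = 27
Each subnet has 32 addresses
  161.113.61.64/27
  161.113.61.96/27
Subnets: 161.113.61.64/27, 161.113.61.96/27


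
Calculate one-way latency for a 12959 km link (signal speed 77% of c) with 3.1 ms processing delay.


Speed = 0.77 * 3e5 km/s = 231000 km/s
Propagation delay = 12959 / 231000 = 0.0561 s = 56.0996 ms
Processing delay = 3.1 ms
Total one-way latency = 59.1996 ms


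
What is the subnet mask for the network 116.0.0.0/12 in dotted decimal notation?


/12 means 12 network bits, 20 host bits
Binary: 11111111111100000000000000000000
Mask: 255.240.0.0


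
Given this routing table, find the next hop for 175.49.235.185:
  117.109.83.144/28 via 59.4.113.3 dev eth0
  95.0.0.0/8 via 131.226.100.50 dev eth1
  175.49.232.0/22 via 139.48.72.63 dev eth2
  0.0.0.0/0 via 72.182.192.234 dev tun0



Longest prefix match for 175.49.235.185:
  /28 117.109.83.144: no
  /8 95.0.0.0: no
  /22 175.49.232.0: MATCH
  /0 0.0.0.0: MATCH
Selected: next-hop 139.48.72.63 via eth2 (matched /22)


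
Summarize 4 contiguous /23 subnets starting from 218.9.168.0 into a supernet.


Original prefix: /23
Number of subnets: 4 = 2^2
New prefix = 23 - 2 = 21
Supernet: 218.9.168.0/21


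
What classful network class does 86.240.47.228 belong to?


First octet: 86
Binary: 01010110
0xxxxxxx -> Class A (1-126)
Class A, default mask 255.0.0.0 (/8)


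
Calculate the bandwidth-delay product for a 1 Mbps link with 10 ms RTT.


BDP = bandwidth * RTT
= 1 Mbps * 10 ms
= 1 * 1e6 * 10 / 1000 bits
= 10000 bits
= 1250 bytes
= 1.2207 KB
BDP = 10000 bits (1250 bytes)


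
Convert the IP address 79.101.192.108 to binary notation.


79 = 01001111
101 = 01100101
192 = 11000000
108 = 01101100
Binary: 01001111.01100101.11000000.01101100


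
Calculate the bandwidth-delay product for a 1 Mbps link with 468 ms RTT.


BDP = bandwidth * RTT
= 1 Mbps * 468 ms
= 1 * 1e6 * 468 / 1000 bits
= 468000 bits
= 58500 bytes
= 57.1289 KB
BDP = 468000 bits (58500 bytes)


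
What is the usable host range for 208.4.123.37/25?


Network: 208.4.123.0
Broadcast: 208.4.123.127
First usable = network + 1
Last usable = broadcast - 1
Range: 208.4.123.1 to 208.4.123.126


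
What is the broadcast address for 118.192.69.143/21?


Network: 118.192.64.0/21
Host bits = 11
Set all host bits to 1:
Broadcast: 118.192.71.255


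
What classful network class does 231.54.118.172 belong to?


First octet: 231
Binary: 11100111
1110xxxx -> Class D (224-239)
Class D (multicast), default mask N/A


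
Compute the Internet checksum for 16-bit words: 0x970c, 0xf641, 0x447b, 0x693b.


Sum all words (with carry folding):
+ 0x970c = 0x970c
+ 0xf641 = 0x8d4e
+ 0x447b = 0xd1c9
+ 0x693b = 0x3b05
One's complement: ~0x3b05
Checksum = 0xc4fa


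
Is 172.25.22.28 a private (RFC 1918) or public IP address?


RFC 1918 private ranges:
  10.0.0.0/8 (10.0.0.0 - 10.255.255.255)
  172.16.0.0/12 (172.16.0.0 - 172.31.255.255)
  192.168.0.0/16 (192.168.0.0 - 192.168.255.255)
Private (in 172.16.0.0/12)


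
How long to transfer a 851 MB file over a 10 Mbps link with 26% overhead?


Effective throughput = 10 * (1 - 26/100) = 7.4 Mbps
File size in Mb = 851 * 8 = 6808 Mb
Time = 6808 / 7.4
Time = 920 seconds


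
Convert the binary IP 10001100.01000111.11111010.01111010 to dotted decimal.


10001100 = 140
01000111 = 71
11111010 = 250
01111010 = 122
IP: 140.71.250.122


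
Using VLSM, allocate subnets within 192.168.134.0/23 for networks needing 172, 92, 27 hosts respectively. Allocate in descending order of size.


172 hosts -> /24 (254 usable): 192.168.134.0/24
92 hosts -> /25 (126 usable): 192.168.135.0/25
27 hosts -> /27 (30 usable): 192.168.135.128/27
Allocation: 192.168.134.0/24 (172 hosts, 254 usable); 192.168.135.0/25 (92 hosts, 126 usable); 192.168.135.128/27 (27 hosts, 30 usable)


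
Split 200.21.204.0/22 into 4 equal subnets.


New prefix = 22 + 2 = 24
Each subnet has 256 addresses
  200.21.204.0/24
  200.21.205.0/24
  200.21.206.0/24
  200.21.207.0/24
Subnets: 200.21.204.0/24, 200.21.205.0/24, 200.21.206.0/24, 200.21.207.0/24


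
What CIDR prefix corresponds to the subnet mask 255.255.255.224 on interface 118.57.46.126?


Binary: 11111111.11111111.11111111.11100000
Count leading 1s
Prefix: /27


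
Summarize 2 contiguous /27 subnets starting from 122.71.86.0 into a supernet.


Original prefix: /27
Number of subnets: 2 = 2^1
New prefix = 27 - 1 = 26
Supernet: 122.71.86.0/26


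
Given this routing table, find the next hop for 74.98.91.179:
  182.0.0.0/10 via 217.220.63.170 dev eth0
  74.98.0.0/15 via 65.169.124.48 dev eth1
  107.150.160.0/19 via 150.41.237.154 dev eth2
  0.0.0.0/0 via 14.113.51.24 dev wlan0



Longest prefix match for 74.98.91.179:
  /10 182.0.0.0: no
  /15 74.98.0.0: MATCH
  /19 107.150.160.0: no
  /0 0.0.0.0: MATCH
Selected: next-hop 65.169.124.48 via eth1 (matched /15)


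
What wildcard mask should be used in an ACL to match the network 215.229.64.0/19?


Subnet mask: 255.255.224.0
Wildcard = 255.255.255.255 - subnet mask
255 - 255 = 0
255 - 255 = 0
255 - 224 = 31
255 - 0 = 255
Wildcard: 0.0.31.255


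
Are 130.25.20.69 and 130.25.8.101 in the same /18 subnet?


Mask: 255.255.192.0
130.25.20.69 AND mask = 130.25.0.0
130.25.8.101 AND mask = 130.25.0.0
Yes, same subnet (130.25.0.0)


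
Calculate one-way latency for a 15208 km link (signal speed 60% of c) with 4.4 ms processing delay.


Speed = 0.6 * 3e5 km/s = 180000 km/s
Propagation delay = 15208 / 180000 = 0.0845 s = 84.4889 ms
Processing delay = 4.4 ms
Total one-way latency = 88.8889 ms


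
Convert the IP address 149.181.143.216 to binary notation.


149 = 10010101
181 = 10110101
143 = 10001111
216 = 11011000
Binary: 10010101.10110101.10001111.11011000


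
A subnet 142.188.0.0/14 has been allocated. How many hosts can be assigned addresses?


Host bits = 32 - 14 = 18
Total addresses = 2^18 = 262144
Usable = total - 2 (network and broadcast)
Usable hosts: 262142


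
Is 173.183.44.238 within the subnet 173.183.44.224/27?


Subnet network: 173.183.44.224
Test IP AND mask: 173.183.44.224
Yes, 173.183.44.238 is in 173.183.44.224/27


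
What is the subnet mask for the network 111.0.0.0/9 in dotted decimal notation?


/9 means 9 network bits, 23 host bits
Binary: 11111111100000000000000000000000
Mask: 255.128.0.0


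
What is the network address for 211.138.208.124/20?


IP:   11010011.10001010.11010000.01111100
Mask: 11111111.11111111.11110000.00000000
AND operation:
Net:  11010011.10001010.11010000.00000000
Network: 211.138.208.0/20


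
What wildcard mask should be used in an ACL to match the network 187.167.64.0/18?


Subnet mask: 255.255.192.0
Wildcard = 255.255.255.255 - subnet mask
255 - 255 = 0
255 - 255 = 0
255 - 192 = 63
255 - 0 = 255
Wildcard: 0.0.63.255


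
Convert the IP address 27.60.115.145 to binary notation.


27 = 00011011
60 = 00111100
115 = 01110011
145 = 10010001
Binary: 00011011.00111100.01110011.10010001


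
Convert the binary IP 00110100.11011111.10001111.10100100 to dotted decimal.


00110100 = 52
11011111 = 223
10001111 = 143
10100100 = 164
IP: 52.223.143.164


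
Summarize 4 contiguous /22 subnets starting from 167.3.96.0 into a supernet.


Original prefix: /22
Number of subnets: 4 = 2^2
New prefix = 22 - 2 = 20
Supernet: 167.3.96.0/20


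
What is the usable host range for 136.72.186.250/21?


Network: 136.72.184.0
Broadcast: 136.72.191.255
First usable = network + 1
Last usable = broadcast - 1
Range: 136.72.184.1 to 136.72.191.254


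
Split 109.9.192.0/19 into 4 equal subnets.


New prefix = 19 + 2 = 21
Each subnet has 2048 addresses
  109.9.192.0/21
  109.9.200.0/21
  109.9.208.0/21
  109.9.216.0/21
Subnets: 109.9.192.0/21, 109.9.200.0/21, 109.9.208.0/21, 109.9.216.0/21


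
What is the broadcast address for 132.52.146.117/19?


Network: 132.52.128.0/19
Host bits = 13
Set all host bits to 1:
Broadcast: 132.52.159.255


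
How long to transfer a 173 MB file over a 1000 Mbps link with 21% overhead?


Effective throughput = 1000 * (1 - 21/100) = 790 Mbps
File size in Mb = 173 * 8 = 1384 Mb
Time = 1384 / 790
Time = 1.7519 seconds


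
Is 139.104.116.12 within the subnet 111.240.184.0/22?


Subnet network: 111.240.184.0
Test IP AND mask: 139.104.116.0
No, 139.104.116.12 is not in 111.240.184.0/22


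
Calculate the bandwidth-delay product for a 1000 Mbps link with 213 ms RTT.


BDP = bandwidth * RTT
= 1000 Mbps * 213 ms
= 1000 * 1e6 * 213 / 1000 bits
= 213000000 bits
= 26625000 bytes
= 26000.9766 KB
BDP = 213000000 bits (26625000 bytes)


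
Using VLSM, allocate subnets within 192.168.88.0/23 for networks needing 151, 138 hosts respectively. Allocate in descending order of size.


151 hosts -> /24 (254 usable): 192.168.88.0/24
138 hosts -> /24 (254 usable): 192.168.89.0/24
Allocation: 192.168.88.0/24 (151 hosts, 254 usable); 192.168.89.0/24 (138 hosts, 254 usable)


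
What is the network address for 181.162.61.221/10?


IP:   10110101.10100010.00111101.11011101
Mask: 11111111.11000000.00000000.00000000
AND operation:
Net:  10110101.10000000.00000000.00000000
Network: 181.128.0.0/10


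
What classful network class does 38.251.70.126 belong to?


First octet: 38
Binary: 00100110
0xxxxxxx -> Class A (1-126)
Class A, default mask 255.0.0.0 (/8)


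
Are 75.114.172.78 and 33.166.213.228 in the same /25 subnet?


Mask: 255.255.255.128
75.114.172.78 AND mask = 75.114.172.0
33.166.213.228 AND mask = 33.166.213.128
No, different subnets (75.114.172.0 vs 33.166.213.128)


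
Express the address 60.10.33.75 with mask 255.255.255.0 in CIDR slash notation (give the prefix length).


Binary: 11111111.11111111.11111111.00000000
Count leading 1s
Prefix: /24


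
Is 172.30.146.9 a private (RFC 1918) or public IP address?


RFC 1918 private ranges:
  10.0.0.0/8 (10.0.0.0 - 10.255.255.255)
  172.16.0.0/12 (172.16.0.0 - 172.31.255.255)
  192.168.0.0/16 (192.168.0.0 - 192.168.255.255)
Private (in 172.16.0.0/12)


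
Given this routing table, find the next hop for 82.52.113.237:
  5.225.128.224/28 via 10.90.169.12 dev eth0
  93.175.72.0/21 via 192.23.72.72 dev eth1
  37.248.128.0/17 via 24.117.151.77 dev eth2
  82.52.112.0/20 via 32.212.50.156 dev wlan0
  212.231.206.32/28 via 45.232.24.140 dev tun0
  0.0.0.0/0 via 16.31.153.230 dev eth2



Longest prefix match for 82.52.113.237:
  /28 5.225.128.224: no
  /21 93.175.72.0: no
  /17 37.248.128.0: no
  /20 82.52.112.0: MATCH
  /28 212.231.206.32: no
  /0 0.0.0.0: MATCH
Selected: next-hop 32.212.50.156 via wlan0 (matched /20)


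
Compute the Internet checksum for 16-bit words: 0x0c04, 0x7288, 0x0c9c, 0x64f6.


Sum all words (with carry folding):
+ 0x0c04 = 0x0c04
+ 0x7288 = 0x7e8c
+ 0x0c9c = 0x8b28
+ 0x64f6 = 0xf01e
One's complement: ~0xf01e
Checksum = 0x0fe1


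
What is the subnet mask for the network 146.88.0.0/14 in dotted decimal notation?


/14 means 14 network bits, 18 host bits
Binary: 11111111111111000000000000000000
Mask: 255.252.0.0


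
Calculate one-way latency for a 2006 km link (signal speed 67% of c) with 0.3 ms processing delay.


Speed = 0.67 * 3e5 km/s = 201000 km/s
Propagation delay = 2006 / 201000 = 0.01 s = 9.9801 ms
Processing delay = 0.3 ms
Total one-way latency = 10.2801 ms


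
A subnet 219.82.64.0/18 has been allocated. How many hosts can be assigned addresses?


Host bits = 32 - 18 = 14
Total addresses = 2^14 = 16384
Usable = total - 2 (network and broadcast)
Usable hosts: 16382


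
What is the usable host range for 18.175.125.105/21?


Network: 18.175.120.0
Broadcast: 18.175.127.255
First usable = network + 1
Last usable = broadcast - 1
Range: 18.175.120.1 to 18.175.127.254


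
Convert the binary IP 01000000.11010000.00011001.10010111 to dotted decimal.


01000000 = 64
11010000 = 208
00011001 = 25
10010111 = 151
IP: 64.208.25.151


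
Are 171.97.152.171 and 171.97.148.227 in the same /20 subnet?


Mask: 255.255.240.0
171.97.152.171 AND mask = 171.97.144.0
171.97.148.227 AND mask = 171.97.144.0
Yes, same subnet (171.97.144.0)


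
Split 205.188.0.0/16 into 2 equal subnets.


New prefix = 16 + 1 = 17
Each subnet has 32768 addresses
  205.188.0.0/17
  205.188.128.0/17
Subnets: 205.188.0.0/17, 205.188.128.0/17


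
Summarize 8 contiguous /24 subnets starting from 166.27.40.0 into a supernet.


Original prefix: /24
Number of subnets: 8 = 2^3
New prefix = 24 - 3 = 21
Supernet: 166.27.40.0/21


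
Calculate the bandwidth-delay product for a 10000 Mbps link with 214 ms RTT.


BDP = bandwidth * RTT
= 10000 Mbps * 214 ms
= 10000 * 1e6 * 214 / 1000 bits
= 2140000000 bits
= 267500000 bytes
= 261230.4688 KB
BDP = 2140000000 bits (267500000 bytes)


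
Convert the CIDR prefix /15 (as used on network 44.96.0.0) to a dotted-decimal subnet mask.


/15 means 15 network bits, 17 host bits
Binary: 11111111111111100000000000000000
Mask: 255.254.0.0


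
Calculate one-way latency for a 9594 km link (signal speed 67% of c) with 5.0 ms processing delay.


Speed = 0.67 * 3e5 km/s = 201000 km/s
Propagation delay = 9594 / 201000 = 0.0477 s = 47.7313 ms
Processing delay = 5.0 ms
Total one-way latency = 52.7313 ms


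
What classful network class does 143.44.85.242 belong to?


First octet: 143
Binary: 10001111
10xxxxxx -> Class B (128-191)
Class B, default mask 255.255.0.0 (/16)


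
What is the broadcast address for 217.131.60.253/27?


Network: 217.131.60.224/27
Host bits = 5
Set all host bits to 1:
Broadcast: 217.131.60.255


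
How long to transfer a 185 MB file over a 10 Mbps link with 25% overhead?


Effective throughput = 10 * (1 - 25/100) = 7.5 Mbps
File size in Mb = 185 * 8 = 1480 Mb
Time = 1480 / 7.5
Time = 197.3333 seconds


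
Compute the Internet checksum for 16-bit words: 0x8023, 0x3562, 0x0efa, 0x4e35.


Sum all words (with carry folding):
+ 0x8023 = 0x8023
+ 0x3562 = 0xb585
+ 0x0efa = 0xc47f
+ 0x4e35 = 0x12b5
One's complement: ~0x12b5
Checksum = 0xed4a


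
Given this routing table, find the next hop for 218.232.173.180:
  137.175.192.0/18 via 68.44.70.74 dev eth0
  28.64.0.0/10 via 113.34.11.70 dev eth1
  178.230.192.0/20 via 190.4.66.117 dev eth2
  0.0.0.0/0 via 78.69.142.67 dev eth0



Longest prefix match for 218.232.173.180:
  /18 137.175.192.0: no
  /10 28.64.0.0: no
  /20 178.230.192.0: no
  /0 0.0.0.0: MATCH
Selected: next-hop 78.69.142.67 via eth0 (matched /0)


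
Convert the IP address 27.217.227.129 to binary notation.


27 = 00011011
217 = 11011001
227 = 11100011
129 = 10000001
Binary: 00011011.11011001.11100011.10000001


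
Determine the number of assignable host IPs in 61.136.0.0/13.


Host bits = 32 - 13 = 19
Total addresses = 2^19 = 524288
Usable = total - 2 (network and broadcast)
Usable hosts: 524286


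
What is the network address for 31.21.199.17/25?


IP:   00011111.00010101.11000111.00010001
Mask: 11111111.11111111.11111111.10000000
AND operation:
Net:  00011111.00010101.11000111.00000000
Network: 31.21.199.0/25


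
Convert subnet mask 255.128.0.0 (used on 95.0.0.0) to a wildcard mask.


Subnet mask: 255.128.0.0
Wildcard = 255.255.255.255 - subnet mask
255 - 255 = 0
255 - 128 = 127
255 - 0 = 255
255 - 0 = 255
Wildcard: 0.127.255.255


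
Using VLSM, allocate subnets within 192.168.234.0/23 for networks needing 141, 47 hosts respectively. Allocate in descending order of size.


141 hosts -> /24 (254 usable): 192.168.234.0/24
47 hosts -> /26 (62 usable): 192.168.235.0/26
Allocation: 192.168.234.0/24 (141 hosts, 254 usable); 192.168.235.0/26 (47 hosts, 62 usable)


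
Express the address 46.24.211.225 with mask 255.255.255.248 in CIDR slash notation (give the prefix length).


Binary: 11111111.11111111.11111111.11111000
Count leading 1s
Prefix: /29


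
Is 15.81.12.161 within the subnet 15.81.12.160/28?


Subnet network: 15.81.12.160
Test IP AND mask: 15.81.12.160
Yes, 15.81.12.161 is in 15.81.12.160/28


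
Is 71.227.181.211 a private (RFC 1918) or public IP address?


RFC 1918 private ranges:
  10.0.0.0/8 (10.0.0.0 - 10.255.255.255)
  172.16.0.0/12 (172.16.0.0 - 172.31.255.255)
  192.168.0.0/16 (192.168.0.0 - 192.168.255.255)
Public (not in any RFC 1918 range)


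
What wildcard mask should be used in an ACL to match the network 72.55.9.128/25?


Subnet mask: 255.255.255.128
Wildcard = 255.255.255.255 - subnet mask
255 - 255 = 0
255 - 255 = 0
255 - 255 = 0
255 - 128 = 127
Wildcard: 0.0.0.127


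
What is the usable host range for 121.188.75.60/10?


Network: 121.128.0.0
Broadcast: 121.191.255.255
First usable = network + 1
Last usable = broadcast - 1
Range: 121.128.0.1 to 121.191.255.254


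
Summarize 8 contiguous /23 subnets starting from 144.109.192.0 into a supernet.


Original prefix: /23
Number of subnets: 8 = 2^3
New prefix = 23 - 3 = 20
Supernet: 144.109.192.0/20


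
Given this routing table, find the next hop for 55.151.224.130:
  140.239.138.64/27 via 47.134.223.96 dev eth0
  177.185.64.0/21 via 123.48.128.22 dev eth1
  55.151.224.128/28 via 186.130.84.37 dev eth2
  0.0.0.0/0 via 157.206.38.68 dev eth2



Longest prefix match for 55.151.224.130:
  /27 140.239.138.64: no
  /21 177.185.64.0: no
  /28 55.151.224.128: MATCH
  /0 0.0.0.0: MATCH
Selected: next-hop 186.130.84.37 via eth2 (matched /28)


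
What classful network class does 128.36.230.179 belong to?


First octet: 128
Binary: 10000000
10xxxxxx -> Class B (128-191)
Class B, default mask 255.255.0.0 (/16)


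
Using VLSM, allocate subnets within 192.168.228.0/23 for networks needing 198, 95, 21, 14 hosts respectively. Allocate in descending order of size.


198 hosts -> /24 (254 usable): 192.168.228.0/24
95 hosts -> /25 (126 usable): 192.168.229.0/25
21 hosts -> /27 (30 usable): 192.168.229.128/27
14 hosts -> /28 (14 usable): 192.168.229.160/28
Allocation: 192.168.228.0/24 (198 hosts, 254 usable); 192.168.229.0/25 (95 hosts, 126 usable); 192.168.229.128/27 (21 hosts, 30 usable); 192.168.229.160/28 (14 hosts, 14 usable)


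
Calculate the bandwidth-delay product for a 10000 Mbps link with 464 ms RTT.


BDP = bandwidth * RTT
= 10000 Mbps * 464 ms
= 10000 * 1e6 * 464 / 1000 bits
= 4640000000 bits
= 580000000 bytes
= 566406.25 KB
BDP = 4640000000 bits (580000000 bytes)


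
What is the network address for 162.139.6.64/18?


IP:   10100010.10001011.00000110.01000000
Mask: 11111111.11111111.11000000.00000000
AND operation:
Net:  10100010.10001011.00000000.00000000
Network: 162.139.0.0/18


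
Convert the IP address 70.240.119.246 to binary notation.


70 = 01000110
240 = 11110000
119 = 01110111
246 = 11110110
Binary: 01000110.11110000.01110111.11110110


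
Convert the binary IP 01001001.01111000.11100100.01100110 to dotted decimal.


01001001 = 73
01111000 = 120
11100100 = 228
01100110 = 102
IP: 73.120.228.102


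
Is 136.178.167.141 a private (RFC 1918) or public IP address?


RFC 1918 private ranges:
  10.0.0.0/8 (10.0.0.0 - 10.255.255.255)
  172.16.0.0/12 (172.16.0.0 - 172.31.255.255)
  192.168.0.0/16 (192.168.0.0 - 192.168.255.255)
Public (not in any RFC 1918 range)


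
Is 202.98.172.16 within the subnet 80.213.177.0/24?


Subnet network: 80.213.177.0
Test IP AND mask: 202.98.172.0
No, 202.98.172.16 is not in 80.213.177.0/24


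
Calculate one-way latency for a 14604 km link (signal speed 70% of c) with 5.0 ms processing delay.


Speed = 0.7 * 3e5 km/s = 210000 km/s
Propagation delay = 14604 / 210000 = 0.0695 s = 69.5429 ms
Processing delay = 5.0 ms
Total one-way latency = 74.5429 ms


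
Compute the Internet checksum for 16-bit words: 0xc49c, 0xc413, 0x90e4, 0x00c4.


Sum all words (with carry folding):
+ 0xc49c = 0xc49c
+ 0xc413 = 0x88b0
+ 0x90e4 = 0x1995
+ 0x00c4 = 0x1a59
One's complement: ~0x1a59
Checksum = 0xe5a6


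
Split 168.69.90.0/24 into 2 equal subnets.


New prefix = 24 + 1 = 25
Each subnet has 128 addresses
  168.69.90.0/25
  168.69.90.128/25
Subnets: 168.69.90.0/25, 168.69.90.128/25


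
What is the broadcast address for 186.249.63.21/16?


Network: 186.249.0.0/16
Host bits = 16
Set all host bits to 1:
Broadcast: 186.249.255.255


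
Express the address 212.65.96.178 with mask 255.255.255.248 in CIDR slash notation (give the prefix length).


Binary: 11111111.11111111.11111111.11111000
Count leading 1s
Prefix: /29


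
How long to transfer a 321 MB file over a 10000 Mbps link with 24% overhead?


Effective throughput = 10000 * (1 - 24/100) = 7600 Mbps
File size in Mb = 321 * 8 = 2568 Mb
Time = 2568 / 7600
Time = 0.3379 seconds


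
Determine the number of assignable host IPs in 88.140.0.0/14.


Host bits = 32 - 14 = 18
Total addresses = 2^18 = 262144
Usable = total - 2 (network and broadcast)
Usable hosts: 262142


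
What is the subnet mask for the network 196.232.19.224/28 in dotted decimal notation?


/28 means 28 network bits, 4 host bits
Binary: 11111111111111111111111111110000
Mask: 255.255.255.240


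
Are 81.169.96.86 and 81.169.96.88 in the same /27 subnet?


Mask: 255.255.255.224
81.169.96.86 AND mask = 81.169.96.64
81.169.96.88 AND mask = 81.169.96.64
Yes, same subnet (81.169.96.64)


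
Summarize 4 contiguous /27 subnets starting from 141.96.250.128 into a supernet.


Original prefix: /27
Number of subnets: 4 = 2^2
New prefix = 27 - 2 = 25
Supernet: 141.96.250.128/25


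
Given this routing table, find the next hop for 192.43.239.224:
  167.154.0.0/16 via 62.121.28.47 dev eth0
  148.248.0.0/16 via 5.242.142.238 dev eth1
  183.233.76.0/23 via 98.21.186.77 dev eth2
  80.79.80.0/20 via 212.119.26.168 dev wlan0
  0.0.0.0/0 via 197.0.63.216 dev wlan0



Longest prefix match for 192.43.239.224:
  /16 167.154.0.0: no
  /16 148.248.0.0: no
  /23 183.233.76.0: no
  /20 80.79.80.0: no
  /0 0.0.0.0: MATCH
Selected: next-hop 197.0.63.216 via wlan0 (matched /0)


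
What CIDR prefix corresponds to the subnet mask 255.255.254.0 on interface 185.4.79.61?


Binary: 11111111.11111111.11111110.00000000
Count leading 1s
Prefix: /23


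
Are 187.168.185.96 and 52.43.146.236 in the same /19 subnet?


Mask: 255.255.224.0
187.168.185.96 AND mask = 187.168.160.0
52.43.146.236 AND mask = 52.43.128.0
No, different subnets (187.168.160.0 vs 52.43.128.0)


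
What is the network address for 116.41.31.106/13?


IP:   01110100.00101001.00011111.01101010
Mask: 11111111.11111000.00000000.00000000
AND operation:
Net:  01110100.00101000.00000000.00000000
Network: 116.40.0.0/13


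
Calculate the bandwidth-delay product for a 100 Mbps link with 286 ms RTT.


BDP = bandwidth * RTT
= 100 Mbps * 286 ms
= 100 * 1e6 * 286 / 1000 bits
= 28600000 bits
= 3575000 bytes
= 3491.2109 KB
BDP = 28600000 bits (3575000 bytes)


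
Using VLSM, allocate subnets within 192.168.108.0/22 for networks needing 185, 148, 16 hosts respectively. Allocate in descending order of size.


185 hosts -> /24 (254 usable): 192.168.108.0/24
148 hosts -> /24 (254 usable): 192.168.109.0/24
16 hosts -> /27 (30 usable): 192.168.110.0/27
Allocation: 192.168.108.0/24 (185 hosts, 254 usable); 192.168.109.0/24 (148 hosts, 254 usable); 192.168.110.0/27 (16 hosts, 30 usable)


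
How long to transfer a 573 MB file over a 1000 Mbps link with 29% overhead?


Effective throughput = 1000 * (1 - 29/100) = 710 Mbps
File size in Mb = 573 * 8 = 4584 Mb
Time = 4584 / 710
Time = 6.4563 seconds


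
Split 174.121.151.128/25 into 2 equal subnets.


New prefix = 25 + 1 = 26
Each subnet has 64 addresses
  174.121.151.128/26
  174.121.151.192/26
Subnets: 174.121.151.128/26, 174.121.151.192/26


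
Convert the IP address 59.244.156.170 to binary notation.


59 = 00111011
244 = 11110100
156 = 10011100
170 = 10101010
Binary: 00111011.11110100.10011100.10101010


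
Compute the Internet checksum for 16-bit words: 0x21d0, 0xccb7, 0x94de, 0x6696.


Sum all words (with carry folding):
+ 0x21d0 = 0x21d0
+ 0xccb7 = 0xee87
+ 0x94de = 0x8366
+ 0x6696 = 0xe9fc
One's complement: ~0xe9fc
Checksum = 0x1603


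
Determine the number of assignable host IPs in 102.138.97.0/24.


Host bits = 32 - 24 = 8
Total addresses = 2^8 = 256
Usable = total - 2 (network and broadcast)
Usable hosts: 254


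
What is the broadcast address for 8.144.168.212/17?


Network: 8.144.128.0/17
Host bits = 15
Set all host bits to 1:
Broadcast: 8.144.255.255


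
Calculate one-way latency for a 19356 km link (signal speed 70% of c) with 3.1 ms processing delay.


Speed = 0.7 * 3e5 km/s = 210000 km/s
Propagation delay = 19356 / 210000 = 0.0922 s = 92.1714 ms
Processing delay = 3.1 ms
Total one-way latency = 95.2714 ms


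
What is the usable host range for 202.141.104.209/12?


Network: 202.128.0.0
Broadcast: 202.143.255.255
First usable = network + 1
Last usable = broadcast - 1
Range: 202.128.0.1 to 202.143.255.254


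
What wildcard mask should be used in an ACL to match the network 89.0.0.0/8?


Subnet mask: 255.0.0.0
Wildcard = 255.255.255.255 - subnet mask
255 - 255 = 0
255 - 0 = 255
255 - 0 = 255
255 - 0 = 255
Wildcard: 0.255.255.255


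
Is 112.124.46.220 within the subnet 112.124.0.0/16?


Subnet network: 112.124.0.0
Test IP AND mask: 112.124.0.0
Yes, 112.124.46.220 is in 112.124.0.0/16


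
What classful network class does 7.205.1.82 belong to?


First octet: 7
Binary: 00000111
0xxxxxxx -> Class A (1-126)
Class A, default mask 255.0.0.0 (/8)


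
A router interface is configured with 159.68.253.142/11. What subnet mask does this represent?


/11 means 11 network bits, 21 host bits
Binary: 11111111111000000000000000000000
Mask: 255.224.0.0


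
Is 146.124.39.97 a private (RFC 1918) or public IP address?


RFC 1918 private ranges:
  10.0.0.0/8 (10.0.0.0 - 10.255.255.255)
  172.16.0.0/12 (172.16.0.0 - 172.31.255.255)
  192.168.0.0/16 (192.168.0.0 - 192.168.255.255)
Public (not in any RFC 1918 range)


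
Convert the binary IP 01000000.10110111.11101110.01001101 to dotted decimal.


01000000 = 64
10110111 = 183
11101110 = 238
01001101 = 77
IP: 64.183.238.77


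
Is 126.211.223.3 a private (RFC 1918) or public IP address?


RFC 1918 private ranges:
  10.0.0.0/8 (10.0.0.0 - 10.255.255.255)
  172.16.0.0/12 (172.16.0.0 - 172.31.255.255)
  192.168.0.0/16 (192.168.0.0 - 192.168.255.255)
Public (not in any RFC 1918 range)


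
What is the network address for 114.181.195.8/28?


IP:   01110010.10110101.11000011.00001000
Mask: 11111111.11111111.11111111.11110000
AND operation:
Net:  01110010.10110101.11000011.00000000
Network: 114.181.195.0/28


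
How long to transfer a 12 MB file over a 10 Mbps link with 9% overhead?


Effective throughput = 10 * (1 - 9/100) = 9.1 Mbps
File size in Mb = 12 * 8 = 96 Mb
Time = 96 / 9.1
Time = 10.5495 seconds


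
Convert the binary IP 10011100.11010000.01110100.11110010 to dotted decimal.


10011100 = 156
11010000 = 208
01110100 = 116
11110010 = 242
IP: 156.208.116.242


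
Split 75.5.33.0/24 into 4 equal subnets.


New prefix = 24 + 2 = 26
Each subnet has 64 addresses
  75.5.33.0/26
  75.5.33.64/26
  75.5.33.128/26
  75.5.33.192/26
Subnets: 75.5.33.0/26, 75.5.33.64/26, 75.5.33.128/26, 75.5.33.192/26


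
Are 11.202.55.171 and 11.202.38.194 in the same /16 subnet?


Mask: 255.255.0.0
11.202.55.171 AND mask = 11.202.0.0
11.202.38.194 AND mask = 11.202.0.0
Yes, same subnet (11.202.0.0)


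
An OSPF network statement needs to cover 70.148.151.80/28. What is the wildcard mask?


Subnet mask: 255.255.255.240
Wildcard = 255.255.255.255 - subnet mask
255 - 255 = 0
255 - 255 = 0
255 - 255 = 0
255 - 240 = 15
Wildcard: 0.0.0.15


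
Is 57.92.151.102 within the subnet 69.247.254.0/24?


Subnet network: 69.247.254.0
Test IP AND mask: 57.92.151.0
No, 57.92.151.102 is not in 69.247.254.0/24


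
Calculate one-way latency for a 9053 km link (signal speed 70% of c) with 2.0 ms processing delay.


Speed = 0.7 * 3e5 km/s = 210000 km/s
Propagation delay = 9053 / 210000 = 0.0431 s = 43.1095 ms
Processing delay = 2.0 ms
Total one-way latency = 45.1095 ms


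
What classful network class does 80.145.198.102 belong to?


First octet: 80
Binary: 01010000
0xxxxxxx -> Class A (1-126)
Class A, default mask 255.0.0.0 (/8)


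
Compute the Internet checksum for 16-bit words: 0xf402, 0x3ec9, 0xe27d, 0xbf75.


Sum all words (with carry folding):
+ 0xf402 = 0xf402
+ 0x3ec9 = 0x32cc
+ 0xe27d = 0x154a
+ 0xbf75 = 0xd4bf
One's complement: ~0xd4bf
Checksum = 0x2b40


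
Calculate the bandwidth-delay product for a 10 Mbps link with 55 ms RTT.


BDP = bandwidth * RTT
= 10 Mbps * 55 ms
= 10 * 1e6 * 55 / 1000 bits
= 550000 bits
= 68750 bytes
= 67.1387 KB
BDP = 550000 bits (68750 bytes)


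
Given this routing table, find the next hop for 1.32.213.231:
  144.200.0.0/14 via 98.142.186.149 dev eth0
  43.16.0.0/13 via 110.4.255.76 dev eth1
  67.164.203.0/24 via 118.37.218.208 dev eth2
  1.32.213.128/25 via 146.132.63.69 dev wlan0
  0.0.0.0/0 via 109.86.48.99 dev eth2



Longest prefix match for 1.32.213.231:
  /14 144.200.0.0: no
  /13 43.16.0.0: no
  /24 67.164.203.0: no
  /25 1.32.213.128: MATCH
  /0 0.0.0.0: MATCH
Selected: next-hop 146.132.63.69 via wlan0 (matched /25)


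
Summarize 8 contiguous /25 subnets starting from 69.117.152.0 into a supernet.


Original prefix: /25
Number of subnets: 8 = 2^3
New prefix = 25 - 3 = 22
Supernet: 69.117.152.0/22


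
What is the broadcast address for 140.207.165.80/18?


Network: 140.207.128.0/18
Host bits = 14
Set all host bits to 1:
Broadcast: 140.207.191.255


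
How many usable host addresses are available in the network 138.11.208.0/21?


Host bits = 32 - 21 = 11
Total addresses = 2^11 = 2048
Usable = total - 2 (network and broadcast)
Usable hosts: 2046


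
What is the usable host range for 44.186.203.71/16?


Network: 44.186.0.0
Broadcast: 44.186.255.255
First usable = network + 1
Last usable = broadcast - 1
Range: 44.186.0.1 to 44.186.255.254


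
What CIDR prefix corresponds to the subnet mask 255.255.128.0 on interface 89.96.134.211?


Binary: 11111111.11111111.10000000.00000000
Count leading 1s
Prefix: /17


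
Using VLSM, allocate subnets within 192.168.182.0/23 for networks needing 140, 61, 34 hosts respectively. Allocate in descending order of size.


140 hosts -> /24 (254 usable): 192.168.182.0/24
61 hosts -> /26 (62 usable): 192.168.183.0/26
34 hosts -> /26 (62 usable): 192.168.183.64/26
Allocation: 192.168.182.0/24 (140 hosts, 254 usable); 192.168.183.0/26 (61 hosts, 62 usable); 192.168.183.64/26 (34 hosts, 62 usable)


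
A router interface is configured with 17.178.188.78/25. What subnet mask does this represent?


/25 means 25 network bits, 7 host bits
Binary: 11111111111111111111111110000000
Mask: 255.255.255.128


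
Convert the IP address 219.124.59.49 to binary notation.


219 = 11011011
124 = 01111100
59 = 00111011
49 = 00110001
Binary: 11011011.01111100.00111011.00110001


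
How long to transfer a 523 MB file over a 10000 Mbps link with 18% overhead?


Effective throughput = 10000 * (1 - 18/100) = 8200 Mbps
File size in Mb = 523 * 8 = 4184 Mb
Time = 4184 / 8200
Time = 0.5102 seconds


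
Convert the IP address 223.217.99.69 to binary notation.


223 = 11011111
217 = 11011001
99 = 01100011
69 = 01000101
Binary: 11011111.11011001.01100011.01000101


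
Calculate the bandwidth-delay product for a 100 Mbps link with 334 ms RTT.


BDP = bandwidth * RTT
= 100 Mbps * 334 ms
= 100 * 1e6 * 334 / 1000 bits
= 33400000 bits
= 4175000 bytes
= 4077.1484 KB
BDP = 33400000 bits (4175000 bytes)


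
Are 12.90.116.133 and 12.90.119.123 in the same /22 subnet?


Mask: 255.255.252.0
12.90.116.133 AND mask = 12.90.116.0
12.90.119.123 AND mask = 12.90.116.0
Yes, same subnet (12.90.116.0)


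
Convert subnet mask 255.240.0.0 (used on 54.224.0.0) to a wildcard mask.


Subnet mask: 255.240.0.0
Wildcard = 255.255.255.255 - subnet mask
255 - 255 = 0
255 - 240 = 15
255 - 0 = 255
255 - 0 = 255
Wildcard: 0.15.255.255


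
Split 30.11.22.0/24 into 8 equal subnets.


New prefix = 24 + 3 = 27
Each subnet has 32 addresses
  30.11.22.0/27
  30.11.22.32/27
  30.11.22.64/27
  30.11.22.96/27
  30.11.22.128/27
  30.11.22.160/27
  30.11.22.192/27
  30.11.22.224/27
Subnets: 30.11.22.0/27, 30.11.22.32/27, 30.11.22.64/27, 30.11.22.96/27, 30.11.22.128/27, 30.11.22.160/27, 30.11.22.192/27, 30.11.22.224/27


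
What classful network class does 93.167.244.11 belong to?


First octet: 93
Binary: 01011101
0xxxxxxx -> Class A (1-126)
Class A, default mask 255.0.0.0 (/8)


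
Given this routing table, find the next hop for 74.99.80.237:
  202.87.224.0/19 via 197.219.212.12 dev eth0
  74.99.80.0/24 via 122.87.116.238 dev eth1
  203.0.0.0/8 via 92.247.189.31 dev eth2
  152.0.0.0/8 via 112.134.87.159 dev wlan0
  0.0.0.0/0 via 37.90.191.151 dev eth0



Longest prefix match for 74.99.80.237:
  /19 202.87.224.0: no
  /24 74.99.80.0: MATCH
  /8 203.0.0.0: no
  /8 152.0.0.0: no
  /0 0.0.0.0: MATCH
Selected: next-hop 122.87.116.238 via eth1 (matched /24)


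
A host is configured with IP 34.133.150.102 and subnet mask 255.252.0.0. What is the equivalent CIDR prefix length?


Binary: 11111111.11111100.00000000.00000000
Count leading 1s
Prefix: /14


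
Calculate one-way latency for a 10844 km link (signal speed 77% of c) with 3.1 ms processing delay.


Speed = 0.77 * 3e5 km/s = 231000 km/s
Propagation delay = 10844 / 231000 = 0.0469 s = 46.9437 ms
Processing delay = 3.1 ms
Total one-way latency = 50.0437 ms


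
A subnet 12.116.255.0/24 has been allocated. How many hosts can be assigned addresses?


Host bits = 32 - 24 = 8
Total addresses = 2^8 = 256
Usable = total - 2 (network and broadcast)
Usable hosts: 254


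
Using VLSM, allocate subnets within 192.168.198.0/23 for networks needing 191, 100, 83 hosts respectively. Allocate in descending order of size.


191 hosts -> /24 (254 usable): 192.168.198.0/24
100 hosts -> /25 (126 usable): 192.168.199.0/25
83 hosts -> /25 (126 usable): 192.168.199.128/25
Allocation: 192.168.198.0/24 (191 hosts, 254 usable); 192.168.199.0/25 (100 hosts, 126 usable); 192.168.199.128/25 (83 hosts, 126 usable)


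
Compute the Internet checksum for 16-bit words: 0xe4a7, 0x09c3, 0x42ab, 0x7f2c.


Sum all words (with carry folding):
+ 0xe4a7 = 0xe4a7
+ 0x09c3 = 0xee6a
+ 0x42ab = 0x3116
+ 0x7f2c = 0xb042
One's complement: ~0xb042
Checksum = 0x4fbd


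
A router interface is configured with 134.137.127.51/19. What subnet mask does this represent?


/19 means 19 network bits, 13 host bits
Binary: 11111111111111111110000000000000
Mask: 255.255.224.0


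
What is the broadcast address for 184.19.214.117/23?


Network: 184.19.214.0/23
Host bits = 9
Set all host bits to 1:
Broadcast: 184.19.215.255


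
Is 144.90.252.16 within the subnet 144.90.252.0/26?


Subnet network: 144.90.252.0
Test IP AND mask: 144.90.252.0
Yes, 144.90.252.16 is in 144.90.252.0/26


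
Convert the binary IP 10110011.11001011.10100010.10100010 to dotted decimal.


10110011 = 179
11001011 = 203
10100010 = 162
10100010 = 162
IP: 179.203.162.162


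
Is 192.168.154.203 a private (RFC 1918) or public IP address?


RFC 1918 private ranges:
  10.0.0.0/8 (10.0.0.0 - 10.255.255.255)
  172.16.0.0/12 (172.16.0.0 - 172.31.255.255)
  192.168.0.0/16 (192.168.0.0 - 192.168.255.255)
Private (in 192.168.0.0/16)


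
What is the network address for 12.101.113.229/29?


IP:   00001100.01100101.01110001.11100101
Mask: 11111111.11111111.11111111.11111000
AND operation:
Net:  00001100.01100101.01110001.11100000
Network: 12.101.113.224/29


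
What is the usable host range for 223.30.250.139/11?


Network: 223.0.0.0
Broadcast: 223.31.255.255
First usable = network + 1
Last usable = broadcast - 1
Range: 223.0.0.1 to 223.31.255.254


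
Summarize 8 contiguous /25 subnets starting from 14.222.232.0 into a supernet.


Original prefix: /25
Number of subnets: 8 = 2^3
New prefix = 25 - 3 = 22
Supernet: 14.222.232.0/22


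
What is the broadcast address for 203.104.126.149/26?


Network: 203.104.126.128/26
Host bits = 6
Set all host bits to 1:
Broadcast: 203.104.126.191


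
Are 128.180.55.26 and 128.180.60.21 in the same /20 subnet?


Mask: 255.255.240.0
128.180.55.26 AND mask = 128.180.48.0
128.180.60.21 AND mask = 128.180.48.0
Yes, same subnet (128.180.48.0)


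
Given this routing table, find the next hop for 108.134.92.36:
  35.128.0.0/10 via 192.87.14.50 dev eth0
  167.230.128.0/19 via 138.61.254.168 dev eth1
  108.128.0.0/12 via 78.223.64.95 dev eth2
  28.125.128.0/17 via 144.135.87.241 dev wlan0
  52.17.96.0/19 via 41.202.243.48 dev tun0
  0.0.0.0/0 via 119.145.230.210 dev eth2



Longest prefix match for 108.134.92.36:
  /10 35.128.0.0: no
  /19 167.230.128.0: no
  /12 108.128.0.0: MATCH
  /17 28.125.128.0: no
  /19 52.17.96.0: no
  /0 0.0.0.0: MATCH
Selected: next-hop 78.223.64.95 via eth2 (matched /12)


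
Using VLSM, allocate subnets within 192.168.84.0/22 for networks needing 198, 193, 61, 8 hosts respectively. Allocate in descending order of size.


198 hosts -> /24 (254 usable): 192.168.84.0/24
193 hosts -> /24 (254 usable): 192.168.85.0/24
61 hosts -> /26 (62 usable): 192.168.86.0/26
8 hosts -> /28 (14 usable): 192.168.86.64/28
Allocation: 192.168.84.0/24 (198 hosts, 254 usable); 192.168.85.0/24 (193 hosts, 254 usable); 192.168.86.0/26 (61 hosts, 62 usable); 192.168.86.64/28 (8 hosts, 14 usable)


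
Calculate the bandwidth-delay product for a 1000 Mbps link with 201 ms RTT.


BDP = bandwidth * RTT
= 1000 Mbps * 201 ms
= 1000 * 1e6 * 201 / 1000 bits
= 201000000 bits
= 25125000 bytes
= 24536.1328 KB
BDP = 201000000 bits (25125000 bytes)
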